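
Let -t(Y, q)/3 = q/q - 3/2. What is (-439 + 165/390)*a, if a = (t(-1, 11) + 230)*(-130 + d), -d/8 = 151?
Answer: 3532045041/26 ≈ 1.3585e+8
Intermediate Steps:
d = -1208 (d = -8*151 = -1208)
t(Y, q) = 3/2 (t(Y, q) = -3*(q/q - 3/2) = -3*(1 - 3*½) = -3*(1 - 3/2) = -3*(-½) = 3/2)
a = -309747 (a = (3/2 + 230)*(-130 - 1208) = (463/2)*(-1338) = -309747)
(-439 + 165/390)*a = (-439 + 165/390)*(-309747) = (-439 + 165*(1/390))*(-309747) = (-439 + 11/26)*(-309747) = -11403/26*(-309747) = 3532045041/26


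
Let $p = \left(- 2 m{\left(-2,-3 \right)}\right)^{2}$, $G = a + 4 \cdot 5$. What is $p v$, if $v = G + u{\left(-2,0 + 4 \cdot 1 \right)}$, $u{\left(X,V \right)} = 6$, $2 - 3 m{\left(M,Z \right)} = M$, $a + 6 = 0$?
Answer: $\frac{1280}{9} \approx 142.22$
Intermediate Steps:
$a = -6$ ($a = -6 + 0 = -6$)
$m{\left(M,Z \right)} = \frac{2}{3} - \frac{M}{3}$
$G = 14$ ($G = -6 + 4 \cdot 5 = -6 + 20 = 14$)
$v = 20$ ($v = 14 + 6 = 20$)
$p = \frac{64}{9}$ ($p = \left(- 2 \left(\frac{2}{3} - - \frac{2}{3}\right)\right)^{2} = \left(- 2 \left(\frac{2}{3} + \frac{2}{3}\right)\right)^{2} = \left(\left(-2\right) \frac{4}{3}\right)^{2} = \left(- \frac{8}{3}\right)^{2} = \frac{64}{9} \approx 7.1111$)
$p v = \frac{64}{9} \cdot 20 = \frac{1280}{9}$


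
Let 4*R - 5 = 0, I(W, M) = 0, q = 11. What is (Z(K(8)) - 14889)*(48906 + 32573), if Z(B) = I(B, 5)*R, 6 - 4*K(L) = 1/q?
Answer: -1213140831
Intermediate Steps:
R = 5/4 (R = 5/4 + (¼)*0 = 5/4 + 0 = 5/4 ≈ 1.2500)
K(L) = 65/44 (K(L) = 3/2 - ¼/11 = 3/2 - ¼*1/11 = 3/2 - 1/44 = 65/44)
Z(B) = 0 (Z(B) = 0*(5/4) = 0)
(Z(K(8)) - 14889)*(48906 + 32573) = (0 - 14889)*(48906 + 32573) = -14889*81479 = -1213140831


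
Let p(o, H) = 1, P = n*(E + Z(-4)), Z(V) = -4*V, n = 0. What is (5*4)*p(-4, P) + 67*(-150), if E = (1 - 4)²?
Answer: -10030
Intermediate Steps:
E = 9 (E = (-3)² = 9)
P = 0 (P = 0*(9 - 4*(-4)) = 0*(9 + 16) = 0*25 = 0)
(5*4)*p(-4, P) + 67*(-150) = (5*4)*1 + 67*(-150) = 20*1 - 10050 = 20 - 10050 = -10030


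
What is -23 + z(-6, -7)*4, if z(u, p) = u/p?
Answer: -137/7 ≈ -19.571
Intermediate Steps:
-23 + z(-6, -7)*4 = -23 - 6/(-7)*4 = -23 - 6*(-1/7)*4 = -23 + (6/7)*4 = -23 + 24/7 = -137/7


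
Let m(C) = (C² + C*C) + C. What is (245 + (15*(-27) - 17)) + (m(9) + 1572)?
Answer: 1566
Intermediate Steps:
m(C) = C + 2*C² (m(C) = (C² + C²) + C = 2*C² + C = C + 2*C²)
(245 + (15*(-27) - 17)) + (m(9) + 1572) = (245 + (15*(-27) - 17)) + (9*(1 + 2*9) + 1572) = (245 + (-405 - 17)) + (9*(1 + 18) + 1572) = (245 - 422) + (9*19 + 1572) = -177 + (171 + 1572) = -177 + 1743 = 1566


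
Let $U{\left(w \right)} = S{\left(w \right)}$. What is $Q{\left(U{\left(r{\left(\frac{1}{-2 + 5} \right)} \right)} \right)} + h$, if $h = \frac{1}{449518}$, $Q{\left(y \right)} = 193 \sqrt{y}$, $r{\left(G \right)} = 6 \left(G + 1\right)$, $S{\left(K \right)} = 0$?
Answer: $\frac{1}{449518} \approx 2.2246 \cdot 10^{-6}$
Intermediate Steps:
$r{\left(G \right)} = 6 + 6 G$ ($r{\left(G \right)} = 6 \left(1 + G\right) = 6 + 6 G$)
$U{\left(w \right)} = 0$
$h = \frac{1}{449518} \approx 2.2246 \cdot 10^{-6}$
$Q{\left(U{\left(r{\left(\frac{1}{-2 + 5} \right)} \right)} \right)} + h = 193 \sqrt{0} + \frac{1}{449518} = 193 \cdot 0 + \frac{1}{449518} = 0 + \frac{1}{449518} = \frac{1}{449518}$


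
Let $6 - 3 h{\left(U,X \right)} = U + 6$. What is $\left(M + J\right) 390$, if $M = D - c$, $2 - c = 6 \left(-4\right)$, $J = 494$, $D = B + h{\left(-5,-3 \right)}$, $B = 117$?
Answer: $228800$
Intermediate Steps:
$h{\left(U,X \right)} = - \frac{U}{3}$ ($h{\left(U,X \right)} = 2 - \frac{U + 6}{3} = 2 - \frac{6 + U}{3} = 2 - \left(2 + \frac{U}{3}\right) = - \frac{U}{3}$)
$D = \frac{356}{3}$ ($D = 117 - - \frac{5}{3} = 117 + \frac{5}{3} = \frac{356}{3} \approx 118.67$)
$c = 26$ ($c = 2 - 6 \left(-4\right) = 2 - -24 = 2 + 24 = 26$)
$M = \frac{278}{3}$ ($M = \frac{356}{3} - 26 = \frac{278}{3} \approx 92.667$)
$\left(M + J\right) 390 = \left(\frac{278}{3} + 494\right) 390 = \frac{1760}{3} \cdot 390 = 228800$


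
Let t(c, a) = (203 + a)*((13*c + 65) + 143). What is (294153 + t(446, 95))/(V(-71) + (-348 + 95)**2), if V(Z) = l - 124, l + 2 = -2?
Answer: 2083941/63881 ≈ 32.622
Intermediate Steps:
l = -4 (l = -2 - 2 = -4)
V(Z) = -128 (V(Z) = -4 - 124 = -128)
t(c, a) = (203 + a)*(208 + 13*c) (t(c, a) = (203 + a)*((65 + 13*c) + 143) = (203 + a)*(208 + 13*c))
(294153 + t(446, 95))/(V(-71) + (-348 + 95)**2) = (294153 + (42224 + 208*95 + 2639*446 + 13*95*446))/(-128 + (-348 + 95)**2) = (294153 + (42224 + 19760 + 1176994 + 550810))/(-128 + (-253)**2) = (294153 + 1789788)/(-128 + 64009) = 2083941/63881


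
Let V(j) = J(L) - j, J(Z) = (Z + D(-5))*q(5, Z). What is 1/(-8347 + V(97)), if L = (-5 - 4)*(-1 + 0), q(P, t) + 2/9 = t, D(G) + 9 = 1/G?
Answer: -45/380059 ≈ -0.00011840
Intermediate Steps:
D(G) = -9 + 1/G
q(P, t) = -2/9 + t
L = 9 (L = -9*(-1) = 9)
J(Z) = (-46/5 + Z)*(-2/9 + Z) (J(Z) = (Z + (-9 + 1/(-5)))*(-2/9 + Z) = (Z + (-9 - ⅕))*(-2/9 + Z) = (Z - 46/5)*(-2/9 + Z) = (-46/5 + Z)*(-2/9 + Z))
V(j) = -79/45 - j (V(j) = (92/45 + 9² - 424/45*9) - j = (92/45 + 81 - 424/5) - j = -79/45 - j)
1/(-8347 + V(97)) = 1/(-8347 + (-79/45 - 1*97)) = 1/(-8347 + (-79/45 - 97)) = 1/(-8347 - 4444/45) = 1/(-380059/45) = -45/380059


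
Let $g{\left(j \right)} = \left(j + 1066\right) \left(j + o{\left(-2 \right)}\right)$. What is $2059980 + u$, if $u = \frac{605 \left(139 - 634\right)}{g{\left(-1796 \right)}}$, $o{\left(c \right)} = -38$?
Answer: $\frac{551588424825}{267764} \approx 2.06 \cdot 10^{6}$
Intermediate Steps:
$g{\left(j \right)} = \left(-38 + j\right) \left(1066 + j\right)$ ($g{\left(j \right)} = \left(j + 1066\right) \left(j - 38\right) = \left(1066 + j\right) \left(-38 + j\right) = \left(-38 + j\right) \left(1066 + j\right)$)
$u = - \frac{59895}{267764}$ ($u = \frac{605 \left(139 - 634\right)}{-40508 + \left(-1796\right)^{2} + 1028 \left(-1796\right)} = \frac{605 \left(-495\right)}{-40508 + 3225616 - 1846288} = - \frac{299475}{1338820} = \left(-299475\right) \frac{1}{1338820} = - \frac{59895}{267764} \approx -0.22369$)
$2059980 + u = 2059980 - \frac{59895}{267764} = \frac{551588424825}{267764}$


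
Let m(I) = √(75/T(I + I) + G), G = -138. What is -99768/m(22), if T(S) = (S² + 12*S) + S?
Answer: 199536*I*√24106687/115343 ≈ 8493.7*I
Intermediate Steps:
T(S) = S² + 13*S
m(I) = √(-138 + 75/(2*I*(13 + 2*I))) (m(I) = √(75/(((I + I)*(13 + (I + I)))) - 138) = √(75/(((2*I)*(13 + 2*I))) - 138) = √(75/((2*I*(13 + 2*I))) - 138) = √(75*(1/(2*I*(13 + 2*I))) - 138) = √(75/(2*I*(13 + 2*I)) - 138) = √(-138 + 75/(2*I*(13 + 2*I))))
-99768/m(22) = -99768*2/√(-552 + 150/(22*(13 + 2*22))) = -99768*2/√(-552 + 150*(1/22)/(13 + 44)) = -99768*2/√(-552 + 150*(1/22)/57) = -99768*2/√(-552 + 150*(1/22)*(1/57)) = -99768*2/√(-552 + 25/209) = -99768*(-2*I*√24106687/115343) = -(-199536)*I*√24106687/115343 = 199536*I*√24106687/115343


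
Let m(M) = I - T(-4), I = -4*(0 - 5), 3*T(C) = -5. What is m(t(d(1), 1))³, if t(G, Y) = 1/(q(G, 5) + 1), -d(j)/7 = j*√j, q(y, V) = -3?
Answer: 274625/27 ≈ 10171.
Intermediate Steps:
d(j) = -7*j^(3/2) (d(j) = -7*j*√j = -7*j^(3/2))
T(C) = -5/3 (T(C) = (⅓)*(-5) = -5/3)
I = 20 (I = -4*(-5) = 20)
t(G, Y) = -½ (t(G, Y) = 1/(-3 + 1) = 1/(-2) = -½)
m(M) = 65/3 (m(M) = 20 - 1*(-5/3) = 20 + 5/3 = 65/3)
m(t(d(1), 1))³ = (65/3)³ = 274625/27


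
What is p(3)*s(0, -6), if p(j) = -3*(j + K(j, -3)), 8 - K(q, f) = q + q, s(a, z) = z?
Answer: 90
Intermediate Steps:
K(q, f) = 8 - 2*q (K(q, f) = 8 - (q + q) = 8 - 2*q)
p(j) = -24 + 3*j (p(j) = -3*(j + (8 - 2*j)) = -3*(8 - j) = -24 + 3*j)
p(3)*s(0, -6) = (-24 + 3*3)*(-6) = (-24 + 9)*(-6) = -15*(-6) = 90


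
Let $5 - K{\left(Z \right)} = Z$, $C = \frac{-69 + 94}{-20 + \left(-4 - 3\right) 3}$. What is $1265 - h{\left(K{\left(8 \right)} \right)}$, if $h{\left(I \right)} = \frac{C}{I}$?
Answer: $\frac{155570}{123} \approx 1264.8$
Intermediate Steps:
$C = - \frac{25}{41}$ ($C = \frac{25}{-20 - 21} = \frac{25}{-41} = 25 \left(- \frac{1}{41}\right) = - \frac{25}{41} \approx -0.60976$)
$K{\left(Z \right)} = 5 - Z$
$h{\left(I \right)} = - \frac{25}{41 I}$
$1265 - h{\left(K{\left(8 \right)} \right)} = 1265 - - \frac{25}{41 \left(5 - 8\right)} = 1265 - - \frac{25}{41 \left(-3\right)} = 1265 - \left(- \frac{25}{41}\right) \left(- \frac{1}{3}\right) = 1265 - \frac{25}{123} = \frac{155570}{123}$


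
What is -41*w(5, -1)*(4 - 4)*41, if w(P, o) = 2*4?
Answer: 0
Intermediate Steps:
w(P, o) = 8
-41*w(5, -1)*(4 - 4)*41 = -328*(4 - 4)*41 = -328*0*41 = -41*0*41 = 0*41 = 0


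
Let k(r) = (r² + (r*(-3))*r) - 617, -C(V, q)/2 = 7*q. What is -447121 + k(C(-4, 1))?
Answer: -448130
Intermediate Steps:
C(V, q) = -14*q
k(r) = -617 - 2*r² (k(r) = (r² + (-3*r)*r) - 617 = (r² - 3*r²) - 617 = -2*r² - 617 = -617 - 2*r²)
-447121 + k(C(-4, 1)) = -447121 + (-617 - 2*(-14*1)²) = -447121 + (-617 - 2*(-14)²) = -447121 + (-617 - 2*196) = -447121 + (-617 - 392) = -447121 - 1009 = -448130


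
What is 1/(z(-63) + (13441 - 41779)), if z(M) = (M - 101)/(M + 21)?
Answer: -21/595016 ≈ -3.5293e-5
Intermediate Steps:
z(M) = (-101 + M)/(21 + M)
1/(z(-63) + (13441 - 41779)) = 1/((-101 - 63)/(21 - 63) + (13441 - 41779)) = 1/(-164/(-42) - 28338) = 1/(-1/42*(-164) - 28338) = 1/(82/21 - 28338) = 1/(-595016/21) = -21/595016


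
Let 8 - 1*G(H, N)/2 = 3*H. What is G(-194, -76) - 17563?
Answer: -16383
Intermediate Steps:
G(H, N) = 16 - 6*H
G(-194, -76) - 17563 = (16 - 6*(-194)) - 17563 = (16 + 1164) - 17563 = 1180 - 17563 = -16383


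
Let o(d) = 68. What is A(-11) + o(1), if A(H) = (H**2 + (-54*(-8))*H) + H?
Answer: -4574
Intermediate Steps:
A(H) = H**2 + 433*H (A(H) = (H**2 + 432*H) + H = H**2 + 433*H)
A(-11) + o(1) = -11*(433 - 11) + 68 = -11*422 + 68 = -4642 + 68 = -4574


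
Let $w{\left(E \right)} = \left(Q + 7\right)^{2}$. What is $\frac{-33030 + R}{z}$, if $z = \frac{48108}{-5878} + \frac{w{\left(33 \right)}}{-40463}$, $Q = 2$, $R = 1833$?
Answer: $\frac{1236656952043}{324511687} \approx 3810.8$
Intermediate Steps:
$w{\left(E \right)} = 81$ ($w{\left(E \right)} = \left(2 + 7\right)^{2} = 9^{2} = 81$)
$z = - \frac{973535061}{118920757}$ ($z = \frac{48108}{-5878} + \frac{81}{-40463} = 48108 \left(- \frac{1}{5878}\right) + 81 \left(- \frac{1}{40463}\right) = - \frac{24054}{2939} - \frac{81}{40463} = - \frac{973535061}{118920757} \approx -8.1864$)
$\frac{-33030 + R}{z} = \frac{-33030 + 1833}{- \frac{973535061}{118920757}} = \left(-31197\right) \left(- \frac{118920757}{973535061}\right) = \frac{1236656952043}{324511687}$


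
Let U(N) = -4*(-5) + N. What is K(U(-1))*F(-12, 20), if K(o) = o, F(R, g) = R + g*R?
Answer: -4788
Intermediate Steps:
U(N) = 20 + N
F(R, g) = R + R*g
K(U(-1))*F(-12, 20) = (20 - 1)*(-12*(1 + 20)) = 19*(-12*21) = 19*(-252) = -4788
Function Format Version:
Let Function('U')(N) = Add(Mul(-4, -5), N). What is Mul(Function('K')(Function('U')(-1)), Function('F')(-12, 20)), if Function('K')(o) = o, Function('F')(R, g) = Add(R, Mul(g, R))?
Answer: -4788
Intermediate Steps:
Function('U')(N) = Add(20, N)
Function('F')(R, g) = Add(R, Mul(R, g))
Mul(Function('K')(Function('U')(-1)), Function('F')(-12, 20)) = Mul(Add(20, -1), Mul(-12, Add(1, 20))) = Mul(19, Mul(-12, 21)) = Mul(19, -252) = -4788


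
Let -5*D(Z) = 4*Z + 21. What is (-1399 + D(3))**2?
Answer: 49392784/25 ≈ 1.9757e+6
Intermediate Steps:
D(Z) = -21/5 - 4*Z/5 (D(Z) = -(4*Z + 21)/5 = -(21 + 4*Z)/5 = -21/5 - 4*Z/5)
(-1399 + D(3))**2 = (-1399 + (-21/5 - 4/5*3))**2 = (-1399 + (-21/5 - 12/5))**2 = (-1399 - 33/5)**2 = (-7028/5)**2 = 49392784/25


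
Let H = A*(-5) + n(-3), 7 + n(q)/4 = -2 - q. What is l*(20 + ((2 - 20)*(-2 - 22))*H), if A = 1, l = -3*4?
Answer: 150096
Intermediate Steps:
n(q) = -36 - 4*q (n(q) = -28 + 4*(-2 - q) = -28 + (-8 - 4*q) = -36 - 4*q)
l = -12
H = -29 (H = 1*(-5) + (-36 - 4*(-3)) = -5 + (-36 + 12) = -5 - 24 = -29)
l*(20 + ((2 - 20)*(-2 - 22))*H) = -12*(20 + ((2 - 20)*(-2 - 22))*(-29)) = -12*(20 - 18*(-24)*(-29)) = -12*(20 + 432*(-29)) = -12*(20 - 12528) = -12*(-12508) = 150096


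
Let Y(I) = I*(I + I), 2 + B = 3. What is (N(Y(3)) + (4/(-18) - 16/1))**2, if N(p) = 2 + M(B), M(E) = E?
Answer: 14161/81 ≈ 174.83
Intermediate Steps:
B = 1 (B = -2 + 3 = 1)
Y(I) = 2*I**2 (Y(I) = I*(2*I) = 2*I**2)
N(p) = 3 (N(p) = 2 + 1 = 3)
(N(Y(3)) + (4/(-18) - 16/1))**2 = (3 + (4/(-18) - 16/1))**2 = (3 + (4*(-1/18) - 16*1))**2 = (3 + (-2/9 - 16))**2 = (3 - 146/9)**2 = (-119/9)**2 = 14161/81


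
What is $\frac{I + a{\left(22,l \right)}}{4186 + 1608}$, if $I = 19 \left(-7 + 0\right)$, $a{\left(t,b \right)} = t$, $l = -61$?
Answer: $- \frac{111}{5794} \approx -0.019158$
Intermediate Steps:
$I = -133$ ($I = 19 \left(-7\right) = -133$)
$\frac{I + a{\left(22,l \right)}}{4186 + 1608} = \frac{-133 + 22}{4186 + 1608} = - \frac{111}{5794}$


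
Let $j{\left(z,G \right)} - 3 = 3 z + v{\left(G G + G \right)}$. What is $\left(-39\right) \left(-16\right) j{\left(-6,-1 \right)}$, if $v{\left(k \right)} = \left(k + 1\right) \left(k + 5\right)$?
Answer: $-6240$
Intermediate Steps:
$v{\left(k \right)} = \left(1 + k\right) \left(5 + k\right)$
$j{\left(z,G \right)} = 8 + \left(G + G^{2}\right)^{2} + 3 z + 6 G + 6 G^{2}$ ($j{\left(z,G \right)} = 3 + \left(3 z + \left(5 + \left(G G + G\right)^{2} + 6 \left(G G + G\right)\right)\right) = 3 + \left(3 z + \left(5 + \left(G^{2} + G\right)^{2} + 6 \left(G^{2} + G\right)\right)\right) = 3 + \left(3 z + \left(5 + \left(G + G^{2}\right)^{2} + 6 \left(G + G^{2}\right)\right)\right) = 3 + \left(3 z + \left(5 + \left(G + G^{2}\right)^{2} + \left(6 G + 6 G^{2}\right)\right)\right) = 3 + \left(3 z + \left(5 + \left(G + G^{2}\right)^{2} + 6 G + 6 G^{2}\right)\right) = 3 + \left(5 + \left(G + G^{2}\right)^{2} + 3 z + 6 G + 6 G^{2}\right) = 8 + \left(G + G^{2}\right)^{2} + 3 z + 6 G + 6 G^{2}$)
$\left(-39\right) \left(-16\right) j{\left(-6,-1 \right)} = \left(-39\right) \left(-16\right) \left(8 + 3 \left(-6\right) + \left(-1\right)^{2} \left(1 - 1\right)^{2} + 6 \left(-1\right) \left(1 - 1\right)\right) = 624 \left(8 - 18 + 1 \cdot 0^{2} + 6 \left(-1\right) 0\right) = 624 \left(8 - 18 + 1 \cdot 0 + 0\right) = 624 \left(8 - 18 + 0 + 0\right) = 624 \left(-10\right) = -6240$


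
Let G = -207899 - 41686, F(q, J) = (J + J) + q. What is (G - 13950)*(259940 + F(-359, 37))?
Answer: -68428180425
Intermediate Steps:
F(q, J) = q + 2*J (F(q, J) = 2*J + q = q + 2*J)
G = -249585
(G - 13950)*(259940 + F(-359, 37)) = (-249585 - 13950)*(259940 + (-359 + 2*37)) = -263535*(259940 + (-359 + 74)) = -263535*(259940 - 285) = -263535*259655 = -68428180425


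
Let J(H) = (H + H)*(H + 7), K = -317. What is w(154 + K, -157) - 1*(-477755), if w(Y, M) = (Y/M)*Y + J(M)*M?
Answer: -1085986934/157 ≈ -6.9171e+6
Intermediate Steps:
J(H) = 2*H*(7 + H) (J(H) = (2*H)*(7 + H) = 2*H*(7 + H))
w(Y, M) = Y²/M + 2*M²*(7 + M) (w(Y, M) = (Y/M)*Y + (2*M*(7 + M))*M = Y²/M + 2*M²*(7 + M))
w(154 + K, -157) - 1*(-477755) = ((154 - 317)² + 2*(-157)³*(7 - 157))/(-157) - 1*(-477755) = -((-163)² + 2*(-3869893)*(-150))/157 + 477755 = -(26569 + 1160967900)/157 + 477755 = -1/157*1160994469 + 477755 = -1160994469/157 + 477755 = -1085986934/157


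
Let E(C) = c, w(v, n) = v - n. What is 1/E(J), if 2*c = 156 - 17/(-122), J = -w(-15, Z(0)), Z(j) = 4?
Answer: 244/19049 ≈ 0.012809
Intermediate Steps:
J = 19 (J = -(-15 - 1*4) = -(-15 - 4) = -1*(-19) = 19)
c = 19049/244 (c = (156 - 17/(-122))/2 = (156 - 17*(-1/122))/2 = (156 + 17/122)/2 = (1/2)*(19049/122) = 19049/244 ≈ 78.070)
E(C) = 19049/244
1/E(J) = 1/(19049/244) = 244/19049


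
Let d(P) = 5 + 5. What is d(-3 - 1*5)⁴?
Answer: 10000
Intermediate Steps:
d(P) = 10
d(-3 - 1*5)⁴ = 10⁴ = 10000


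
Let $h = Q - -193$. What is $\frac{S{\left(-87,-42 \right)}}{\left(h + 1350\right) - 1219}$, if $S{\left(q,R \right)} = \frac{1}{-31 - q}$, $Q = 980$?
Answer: $\frac{1}{73024} \approx 1.3694 \cdot 10^{-5}$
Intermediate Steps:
$h = 1173$ ($h = 980 - -193 = 980 + 193 = 1173$)
$\frac{S{\left(-87,-42 \right)}}{\left(h + 1350\right) - 1219} = \frac{\left(-1\right) \frac{1}{31 - 87}}{\left(1173 + 1350\right) - 1219} = \frac{\left(-1\right) \frac{1}{-56}}{2523 - 1219} = \frac{\left(-1\right) \left(- \frac{1}{56}\right)}{1304} = \frac{1}{56} \cdot \frac{1}{1304} = \frac{1}{73024}$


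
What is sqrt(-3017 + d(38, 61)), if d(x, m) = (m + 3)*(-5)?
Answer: I*sqrt(3337) ≈ 57.767*I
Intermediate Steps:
d(x, m) = -15 - 5*m (d(x, m) = (3 + m)*(-5) = -15 - 5*m)
sqrt(-3017 + d(38, 61)) = sqrt(-3017 + (-15 - 5*61)) = sqrt(-3017 + (-15 - 305)) = sqrt(-3017 - 320) = sqrt(-3337) = I*sqrt(3337)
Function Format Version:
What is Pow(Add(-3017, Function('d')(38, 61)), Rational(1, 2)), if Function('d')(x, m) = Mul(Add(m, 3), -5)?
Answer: Mul(I, Pow(3337, Rational(1, 2))) ≈ Mul(57.767, I)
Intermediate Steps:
Function('d')(x, m) = Add(-15, Mul(-5, m)) (Function('d')(x, m) = Mul(Add(3, m), -5) = Add(-15, Mul(-5, m)))
Pow(Add(-3017, Function('d')(38, 61)), Rational(1, 2)) = Pow(Add(-3017, Add(-15, Mul(-5, 61))), Rational(1, 2)) = Pow(Add(-3017, Add(-15, -305)), Rational(1, 2)) = Pow(Add(-3017, -320), Rational(1, 2)) = Pow(-3337, Rational(1, 2)) = Mul(I, Pow(3337, Rational(1, 2)))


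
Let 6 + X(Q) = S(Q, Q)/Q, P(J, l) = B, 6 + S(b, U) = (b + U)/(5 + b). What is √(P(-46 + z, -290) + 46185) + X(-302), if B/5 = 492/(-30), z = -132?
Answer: -268493/44847 + √46103 ≈ 208.73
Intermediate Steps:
S(b, U) = -6 + (U + b)/(5 + b) (S(b, U) = -6 + (b + U)/(5 + b) = -6 + (U + b)/(5 + b))
B = -82 (B = 5*(492/(-30)) = 5*(492*(-1/30)) = 5*(-82/5) = -82)
P(J, l) = -82
X(Q) = -6 + (-30 - 4*Q)/(Q*(5 + Q)) (X(Q) = -6 + ((-30 + Q - 5*Q)/(5 + Q))/Q = -6 + ((-30 - 4*Q)/(5 + Q))/Q = -6 + (-30 - 4*Q)/(Q*(5 + Q)))
√(P(-46 + z, -290) + 46185) + X(-302) = √(-82 + 46185) + 2*(-15 - 17*(-302) - 3*(-302)²)/(-302*(5 - 302)) = √46103 + 2*(-1/302)*(-15 + 5134 - 3*91204)/(-297) = √46103 + 2*(-1/302)*(-1/297)*(-15 + 5134 - 273612) = √46103 + 2*(-1/302)*(-1/297)*(-268493) = √46103 - 268493/44847 = -268493/44847 + √46103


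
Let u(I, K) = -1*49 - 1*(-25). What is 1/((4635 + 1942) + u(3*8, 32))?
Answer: 1/6553 ≈ 0.00015260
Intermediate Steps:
u(I, K) = -24 (u(I, K) = -49 + 25 = -24)
1/((4635 + 1942) + u(3*8, 32)) = 1/((4635 + 1942) - 24) = 1/(6577 - 24) = 1/6553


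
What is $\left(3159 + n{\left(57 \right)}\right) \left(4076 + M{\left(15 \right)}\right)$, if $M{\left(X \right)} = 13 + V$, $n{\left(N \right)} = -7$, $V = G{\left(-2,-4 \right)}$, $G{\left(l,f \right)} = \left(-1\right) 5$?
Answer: $12872768$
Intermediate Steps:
$G{\left(l,f \right)} = -5$
$V = -5$
$M{\left(X \right)} = 8$ ($M{\left(X \right)} = 13 - 5 = 8$)
$\left(3159 + n{\left(57 \right)}\right) \left(4076 + M{\left(15 \right)}\right) = \left(3159 - 7\right) \left(4076 + 8\right) = 3152 \cdot 4084 = 12872768$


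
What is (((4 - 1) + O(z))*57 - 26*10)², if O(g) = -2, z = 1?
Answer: 41209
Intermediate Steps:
(((4 - 1) + O(z))*57 - 26*10)² = (((4 - 1) - 2)*57 - 26*10)² = ((3 - 2)*57 - 260)² = (1*57 - 260)² = (57 - 260)² = (-203)² = 41209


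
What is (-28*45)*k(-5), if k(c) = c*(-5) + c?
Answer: -25200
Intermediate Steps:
k(c) = -4*c (k(c) = -5*c + c = -4*c)
(-28*45)*k(-5) = (-28*45)*(-4*(-5)) = -1260*20 = -25200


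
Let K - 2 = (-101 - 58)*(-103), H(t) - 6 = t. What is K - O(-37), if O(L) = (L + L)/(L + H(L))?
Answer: 556849/34 ≈ 16378.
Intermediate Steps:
H(t) = 6 + t
K = 16379 (K = 2 + (-101 - 58)*(-103) = 2 - 159*(-103) = 2 + 16377 = 16379)
O(L) = 2*L/(6 + 2*L) (O(L) = (L + L)/(L + (6 + L)) = (2*L)/(6 + 2*L) = 2*L/(6 + 2*L))
K - O(-37) = 16379 - (-37)/(3 - 37) = 16379 - (-37)/(-34) = 16379 - (-37)*(-1)/34 = 16379 - 1*37/34 = 16379 - 37/34 = 556849/34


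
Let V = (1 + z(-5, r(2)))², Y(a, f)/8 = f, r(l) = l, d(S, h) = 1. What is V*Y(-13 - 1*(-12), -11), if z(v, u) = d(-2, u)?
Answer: -352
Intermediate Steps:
Y(a, f) = 8*f
z(v, u) = 1
V = 4 (V = (1 + 1)² = 2² = 4)
V*Y(-13 - 1*(-12), -11) = 4*(8*(-11)) = 4*(-88) = -352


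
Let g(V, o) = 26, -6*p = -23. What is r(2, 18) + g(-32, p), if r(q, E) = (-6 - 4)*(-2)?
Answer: 46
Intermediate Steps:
r(q, E) = 20 (r(q, E) = -10*(-2) = 20)
p = 23/6 (p = -⅙*(-23) = 23/6 ≈ 3.8333)
r(2, 18) + g(-32, p) = 20 + 26 = 46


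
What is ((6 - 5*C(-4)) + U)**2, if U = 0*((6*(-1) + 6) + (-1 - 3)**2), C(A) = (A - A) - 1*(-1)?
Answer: 1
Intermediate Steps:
C(A) = 1 (C(A) = 0 + 1 = 1)
U = 0 (U = 0*((-6 + 6) + (-4)**2) = 0*(0 + 16) = 0*16 = 0)
((6 - 5*C(-4)) + U)**2 = ((6 - 5*1) + 0)**2 = ((6 - 5) + 0)**2 = (1 + 0)**2 = 1**2 = 1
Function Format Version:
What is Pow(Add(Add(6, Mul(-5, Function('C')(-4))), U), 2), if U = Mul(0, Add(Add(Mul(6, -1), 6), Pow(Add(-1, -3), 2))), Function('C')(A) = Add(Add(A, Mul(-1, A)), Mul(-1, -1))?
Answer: 1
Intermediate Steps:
Function('C')(A) = 1 (Function('C')(A) = Add(0, 1) = 1)
U = 0 (U = Mul(0, Add(Add(-6, 6), Pow(-4, 2))) = Mul(0, Add(0, 16)) = Mul(0, 16) = 0)
Pow(Add(Add(6, Mul(-5, Function('C')(-4))), U), 2) = Pow(Add(Add(6, Mul(-5, 1)), 0), 2) = Pow(Add(Add(6, -5), 0), 2) = Pow(Add(1, 0), 2) = Pow(1, 2) = 1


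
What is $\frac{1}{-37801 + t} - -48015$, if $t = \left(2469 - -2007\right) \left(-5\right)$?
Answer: $\frac{2889590714}{60181} \approx 48015.0$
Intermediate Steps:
$t = -22380$ ($t = \left(2469 + 2007\right) \left(-5\right) = 4476 \left(-5\right) = -22380$)
$\frac{1}{-37801 + t} - -48015 = \frac{1}{-37801 - 22380} - -48015 = \frac{1}{-60181} + 48015 = - \frac{1}{60181} + 48015 = \frac{2889590714}{60181}$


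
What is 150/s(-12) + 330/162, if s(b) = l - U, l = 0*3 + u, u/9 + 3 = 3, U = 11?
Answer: -3445/297 ≈ -11.599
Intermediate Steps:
u = 0 (u = -27 + 9*3 = -27 + 27 = 0)
l = 0 (l = 0*3 + 0 = 0 + 0 = 0)
s(b) = -11 (s(b) = 0 - 1*11 = 0 - 11 = -11)
150/s(-12) + 330/162 = 150/(-11) + 330/162 = 150*(-1/11) + 330*(1/162) = -150/11 + 55/27 = -3445/297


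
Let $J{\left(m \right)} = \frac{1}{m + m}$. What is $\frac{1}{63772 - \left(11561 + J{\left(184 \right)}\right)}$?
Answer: $\frac{368}{19213647} \approx 1.9153 \cdot 10^{-5}$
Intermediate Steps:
$J{\left(m \right)} = \frac{1}{2 m}$
$\frac{1}{63772 - \left(11561 + J{\left(184 \right)}\right)} = \frac{1}{63772 - \left(11561 + \frac{1}{2 \cdot 184}\right)} = \frac{1}{63772 - \left(11561 + \frac{1}{2} \cdot \frac{1}{184}\right)} = \frac{1}{63772 - \frac{4254449}{368}} = \frac{1}{\frac{19213647}{368}} = \frac{368}{19213647}$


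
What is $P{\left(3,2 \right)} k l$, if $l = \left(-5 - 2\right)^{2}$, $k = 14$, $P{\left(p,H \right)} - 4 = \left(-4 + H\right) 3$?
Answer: $-1372$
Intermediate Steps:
$P{\left(p,H \right)} = -8 + 3 H$ ($P{\left(p,H \right)} = 4 + \left(-4 + H\right) 3 = 4 + \left(-12 + 3 H\right) = -8 + 3 H$)
$l = 49$ ($l = \left(-7\right)^{2} = 49$)
$P{\left(3,2 \right)} k l = \left(-8 + 3 \cdot 2\right) 14 \cdot 49 = \left(-8 + 6\right) 14 \cdot 49 = \left(-2\right) 14 \cdot 49 = \left(-28\right) 49 = -1372$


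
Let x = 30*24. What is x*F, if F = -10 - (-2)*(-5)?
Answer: -14400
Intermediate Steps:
x = 720
F = -20 (F = -10 - 1*10 = -10 - 10 = -20)
x*F = 720*(-20) = -14400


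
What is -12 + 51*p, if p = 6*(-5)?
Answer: -1542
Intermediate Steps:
p = -30
-12 + 51*p = -12 + 51*(-30) = -12 - 1530 = -1542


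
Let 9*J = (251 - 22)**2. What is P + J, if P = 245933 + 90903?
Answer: 3083965/9 ≈ 3.4266e+5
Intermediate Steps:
J = 52441/9 (J = (251 - 22)**2/9 = (1/9)*229**2 = (1/9)*52441 = 52441/9 ≈ 5826.8)
P = 336836
P + J = 336836 + 52441/9 = 3083965/9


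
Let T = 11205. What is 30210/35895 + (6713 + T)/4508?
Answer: 25978443/5393822 ≈ 4.8163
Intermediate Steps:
30210/35895 + (6713 + T)/4508 = 30210/35895 + (6713 + 11205)/4508 = 30210*(1/35895) + 17918*(1/4508) = 2014/2393 + 8959/2254 = 25978443/5393822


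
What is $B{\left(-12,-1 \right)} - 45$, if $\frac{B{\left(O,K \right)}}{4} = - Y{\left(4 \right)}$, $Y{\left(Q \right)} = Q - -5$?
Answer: $-81$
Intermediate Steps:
$Y{\left(Q \right)} = 5 + Q$ ($Y{\left(Q \right)} = Q + 5 = 5 + Q$)
$B{\left(O,K \right)} = -36$ ($B{\left(O,K \right)} = 4 \left(- (5 + 4)\right) = 4 \left(\left(-1\right) 9\right) = 4 \left(-9\right) = -36$)
$B{\left(-12,-1 \right)} - 45 = -36 - 45 = -81$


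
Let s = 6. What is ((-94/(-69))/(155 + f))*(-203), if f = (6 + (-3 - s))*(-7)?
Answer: -9541/6072 ≈ -1.5713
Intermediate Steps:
f = 21 (f = (6 + (-3 - 1*6))*(-7) = (6 + (-3 - 6))*(-7) = (6 - 9)*(-7) = -3*(-7) = 21)
((-94/(-69))/(155 + f))*(-203) = ((-94/(-69))/(155 + 21))*(-203) = ((-94*(-1/69))/176)*(-203) = ((1/176)*(94/69))*(-203) = (47/6072)*(-203) = -9541/6072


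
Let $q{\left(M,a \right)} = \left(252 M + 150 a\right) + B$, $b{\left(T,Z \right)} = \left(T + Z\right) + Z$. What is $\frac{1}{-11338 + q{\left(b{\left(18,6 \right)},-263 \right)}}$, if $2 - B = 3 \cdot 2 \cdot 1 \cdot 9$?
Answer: $- \frac{1}{43280} \approx -2.3105 \cdot 10^{-5}$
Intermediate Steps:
$B = -52$ ($B = 2 - 3 \cdot 2 \cdot 1 \cdot 9 = 2 - 6 \cdot 1 \cdot 9 = 2 - 6 \cdot 9 = 2 - 54 = -52$)
$b{\left(T,Z \right)} = T + 2 Z$
$q{\left(M,a \right)} = -52 + 150 a + 252 M$ ($q{\left(M,a \right)} = \left(252 M + 150 a\right) - 52 = \left(150 a + 252 M\right) - 52 = -52 + 150 a + 252 M$)
$\frac{1}{-11338 + q{\left(b{\left(18,6 \right)},-263 \right)}} = \frac{1}{-11338 + \left(-52 + 150 \left(-263\right) + 252 \left(18 + 2 \cdot 6\right)\right)} = \frac{1}{-11338 - \left(39502 - 252 \left(18 + 12\right)\right)} = \frac{1}{-11338 - 31942} = \frac{1}{-43280} = - \frac{1}{43280}$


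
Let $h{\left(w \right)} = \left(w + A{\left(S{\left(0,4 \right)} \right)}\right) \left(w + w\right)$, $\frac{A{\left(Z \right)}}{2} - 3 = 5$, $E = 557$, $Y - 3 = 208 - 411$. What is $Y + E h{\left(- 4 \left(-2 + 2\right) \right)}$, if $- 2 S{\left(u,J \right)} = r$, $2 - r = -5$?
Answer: $-200$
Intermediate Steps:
$r = 7$ ($r = 2 - -5 = 2 + 5 = 7$)
$Y = -200$ ($Y = 3 + \left(208 - 411\right) = 3 - 203 = -200$)
$S{\left(u,J \right)} = - \frac{7}{2}$ ($S{\left(u,J \right)} = \left(- \frac{1}{2}\right) 7 = - \frac{7}{2}$)
$A{\left(Z \right)} = 16$ ($A{\left(Z \right)} = 6 + 2 \cdot 5 = 6 + 10 = 16$)
$h{\left(w \right)} = 2 w \left(16 + w\right)$ ($h{\left(w \right)} = \left(w + 16\right) \left(w + w\right) = \left(16 + w\right) 2 w = 2 w \left(16 + w\right)$)
$Y + E h{\left(- 4 \left(-2 + 2\right) \right)} = -200 + 557 \cdot 2 \left(- 4 \left(-2 + 2\right)\right) \left(16 - 4 \left(-2 + 2\right)\right) = -200 + 557 \cdot 2 \left(\left(-4\right) 0\right) \left(16 - 0\right) = -200 + 557 \cdot 2 \cdot 0 \left(16 + 0\right) = -200 + 557 \cdot 2 \cdot 0 \cdot 16 = -200 + 557 \cdot 0 = -200 + 0 = -200$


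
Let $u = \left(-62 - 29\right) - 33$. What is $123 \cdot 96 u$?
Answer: $-1464192$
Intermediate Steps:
$u = -124$ ($u = \left(-62 - 29\right) - 33 = -91 - 33 = -124$)
$123 \cdot 96 u = 123 \cdot 96 \left(-124\right) = 11808 \left(-124\right) = -1464192$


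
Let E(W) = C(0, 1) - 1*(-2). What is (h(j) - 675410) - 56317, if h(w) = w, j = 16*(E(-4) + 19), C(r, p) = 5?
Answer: -731311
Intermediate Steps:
E(W) = 7 (E(W) = 5 - 1*(-2) = 5 + 2 = 7)
j = 416 (j = 16*(7 + 19) = 16*26 = 416)
(h(j) - 675410) - 56317 = (416 - 675410) - 56317 = -674994 - 56317 = -731311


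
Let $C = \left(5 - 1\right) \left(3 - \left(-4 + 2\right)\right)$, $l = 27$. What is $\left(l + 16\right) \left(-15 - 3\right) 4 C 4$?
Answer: $-247680$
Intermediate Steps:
$C = 20$ ($C = 4 \left(3 - -2\right) = 4 \left(3 + 2\right) = 4 \cdot 5 = 20$)
$\left(l + 16\right) \left(-15 - 3\right) 4 C 4 = \left(27 + 16\right) \left(-15 - 3\right) 4 \cdot 20 \cdot 4 = 43 \left(-18\right) 80 \cdot 4 = \left(-774\right) 320 = -247680$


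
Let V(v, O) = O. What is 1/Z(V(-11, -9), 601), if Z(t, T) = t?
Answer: -1/9 ≈ -0.11111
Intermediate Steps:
1/Z(V(-11, -9), 601) = 1/(-9) = -1/9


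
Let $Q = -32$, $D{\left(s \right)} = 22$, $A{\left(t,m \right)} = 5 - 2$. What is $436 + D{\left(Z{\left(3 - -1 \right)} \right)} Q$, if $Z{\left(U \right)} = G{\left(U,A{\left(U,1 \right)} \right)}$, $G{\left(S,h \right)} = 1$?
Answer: $-268$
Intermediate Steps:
$A{\left(t,m \right)} = 3$
$Z{\left(U \right)} = 1$
$436 + D{\left(Z{\left(3 - -1 \right)} \right)} Q = 436 + 22 \left(-32\right) = 436 - 704 = -268$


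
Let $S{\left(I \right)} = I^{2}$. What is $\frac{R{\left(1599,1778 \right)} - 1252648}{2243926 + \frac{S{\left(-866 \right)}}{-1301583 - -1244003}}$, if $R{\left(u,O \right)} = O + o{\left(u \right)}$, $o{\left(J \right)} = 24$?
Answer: $- \frac{18005928170}{32301127281} \approx -0.55744$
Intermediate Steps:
$R{\left(u,O \right)} = 24 + O$ ($R{\left(u,O \right)} = O + 24 = 24 + O$)
$\frac{R{\left(1599,1778 \right)} - 1252648}{2243926 + \frac{S{\left(-866 \right)}}{-1301583 - -1244003}} = \frac{\left(24 + 1778\right) - 1252648}{2243926 + \frac{\left(-866\right)^{2}}{-1301583 - -1244003}} = \frac{1802 - 1252648}{2243926 + \frac{749956}{-1301583 + 1244003}} = - \frac{1250846}{2243926 + \frac{749956}{-57580}} = - \frac{1250846}{2243926 + 749956 \left(- \frac{1}{57580}\right)} = - \frac{1250846}{2243926 - \frac{187489}{14395}} = - \frac{1250846}{\frac{32301127281}{14395}} = \left(-1250846\right) \frac{14395}{32301127281} = - \frac{18005928170}{32301127281}$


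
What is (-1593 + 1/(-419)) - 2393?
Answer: -1670135/419 ≈ -3986.0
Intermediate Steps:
(-1593 + 1/(-419)) - 2393 = (-1593 - 1/419) - 2393 = -667468/419 - 2393 = -1670135/419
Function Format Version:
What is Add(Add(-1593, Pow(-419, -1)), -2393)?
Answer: Rational(-1670135, 419) ≈ -3986.0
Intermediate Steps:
Add(Add(-1593, Pow(-419, -1)), -2393) = Add(Add(-1593, Rational(-1, 419)), -2393) = Add(Rational(-667468, 419), -2393) = Rational(-1670135, 419)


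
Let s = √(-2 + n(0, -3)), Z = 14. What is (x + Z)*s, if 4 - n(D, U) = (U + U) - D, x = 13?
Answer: 54*√2 ≈ 76.368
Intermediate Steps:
n(D, U) = 4 + D - 2*U (n(D, U) = 4 - ((U + U) - D) = 4 - (2*U - D) = 4 - (-D + 2*U) = 4 + (D - 2*U) = 4 + D - 2*U)
s = 2*√2 (s = √(-2 + (4 + 0 - 2*(-3))) = √(-2 + (4 + 0 + 6)) = √(-2 + 10) = √8 = 2*√2 ≈ 2.8284)
(x + Z)*s = (13 + 14)*(2*√2) = 27*(2*√2) = 54*√2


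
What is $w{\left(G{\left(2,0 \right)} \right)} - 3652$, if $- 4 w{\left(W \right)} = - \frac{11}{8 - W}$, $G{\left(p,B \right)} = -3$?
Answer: $- \frac{14607}{4} \approx -3651.8$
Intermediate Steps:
$w{\left(W \right)} = \frac{11}{4 \left(8 - W\right)}$ ($w{\left(W \right)} = - \frac{\left(-11\right) \frac{1}{8 - W}}{4} = \frac{11}{4 \left(8 - W\right)}$)
$w{\left(G{\left(2,0 \right)} \right)} - 3652 = - \frac{11}{-32 + 4 \left(-3\right)} - 3652 = - \frac{11}{-32 - 12} - 3652 = - \frac{11}{-44} - 3652 = \left(-11\right) \left(- \frac{1}{44}\right) - 3652 = \frac{1}{4} - 3652 = - \frac{14607}{4}$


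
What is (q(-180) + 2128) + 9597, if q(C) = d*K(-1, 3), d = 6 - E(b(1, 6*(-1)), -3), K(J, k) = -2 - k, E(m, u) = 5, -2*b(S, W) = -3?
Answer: 11720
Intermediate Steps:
b(S, W) = 3/2 (b(S, W) = -½*(-3) = 3/2)
d = 1 (d = 6 - 1*5 = 6 - 5 = 1)
q(C) = -5 (q(C) = 1*(-2 - 1*3) = 1*(-2 - 3) = 1*(-5) = -5)
(q(-180) + 2128) + 9597 = (-5 + 2128) + 9597 = 2123 + 9597 = 11720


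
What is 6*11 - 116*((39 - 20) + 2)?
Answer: -2370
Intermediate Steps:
6*11 - 116*((39 - 20) + 2) = 66 - 116*(19 + 2) = 66 - 116*21 = 66 - 2436 = -2370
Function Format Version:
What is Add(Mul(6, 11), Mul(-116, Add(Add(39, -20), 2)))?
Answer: -2370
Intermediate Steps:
Add(Mul(6, 11), Mul(-116, Add(Add(39, -20), 2))) = Add(66, Mul(-116, Add(19, 2))) = Add(66, Mul(-116, 21)) = Add(66, -2436) = -2370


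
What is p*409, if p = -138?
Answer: -56442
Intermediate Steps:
p*409 = -138*409 = -56442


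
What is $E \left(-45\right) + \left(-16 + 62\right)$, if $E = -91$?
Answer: $4141$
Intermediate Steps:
$E \left(-45\right) + \left(-16 + 62\right) = \left(-91\right) \left(-45\right) + \left(-16 + 62\right) = 4095 + 46 = 4141$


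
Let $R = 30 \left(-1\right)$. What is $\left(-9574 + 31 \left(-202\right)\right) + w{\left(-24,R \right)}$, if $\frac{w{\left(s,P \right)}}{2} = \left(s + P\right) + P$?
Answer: $-16004$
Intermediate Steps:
$R = -30$
$w{\left(s,P \right)} = 2 s + 4 P$ ($w{\left(s,P \right)} = 2 \left(\left(s + P\right) + P\right) = 2 \left(\left(P + s\right) + P\right) = 2 \left(s + 2 P\right) = 2 s + 4 P$)
$\left(-9574 + 31 \left(-202\right)\right) + w{\left(-24,R \right)} = \left(-9574 + 31 \left(-202\right)\right) + \left(2 \left(-24\right) + 4 \left(-30\right)\right) = \left(-9574 - 6262\right) - 168 = -15836 - 168 = -16004$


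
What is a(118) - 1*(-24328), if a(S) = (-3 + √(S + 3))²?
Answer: 24392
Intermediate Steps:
a(S) = (-3 + √(3 + S))²
a(118) - 1*(-24328) = (-3 + √(3 + 118))² - 1*(-24328) = (-3 + √121)² + 24328 = (-3 + 11)² + 24328 = 8² + 24328 = 64 + 24328 = 24392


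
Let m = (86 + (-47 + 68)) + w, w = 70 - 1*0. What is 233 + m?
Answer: 410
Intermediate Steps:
w = 70 (w = 70 + 0 = 70)
m = 177 (m = (86 + (-47 + 68)) + 70 = (86 + 21) + 70 = 107 + 70 = 177)
233 + m = 233 + 177 = 410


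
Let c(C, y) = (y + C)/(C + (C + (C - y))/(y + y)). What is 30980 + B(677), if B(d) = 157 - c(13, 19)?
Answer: 15598421/501 ≈ 31135.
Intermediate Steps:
c(C, y) = (C + y)/(C + (-y + 2*C)/(2*y)) (c(C, y) = (C + y)/(C + (-y + 2*C)/((2*y))) = (C + y)/(C + (-y + 2*C)*(1/(2*y))) = (C + y)/(C + (-y + 2*C)/(2*y)))
B(d) = 77441/501 (B(d) = 157 - 2*19*(13 + 19)/(-1*19 + 2*13 + 2*13*19) = 157 - 2*19*32/(-19 + 26 + 494) = 157 - 2*19*32/501 = 157 - 1*1216/501 = 157 - 1216/501 = 77441/501)
30980 + B(677) = 30980 + 77441/501 = 15598421/501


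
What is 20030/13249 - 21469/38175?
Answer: 480202469/505780575 ≈ 0.94943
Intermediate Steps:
20030/13249 - 21469/38175 = 480202469/505780575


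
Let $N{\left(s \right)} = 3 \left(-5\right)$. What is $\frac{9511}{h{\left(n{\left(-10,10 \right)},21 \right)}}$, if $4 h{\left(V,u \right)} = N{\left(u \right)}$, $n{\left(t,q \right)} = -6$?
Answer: $- \frac{38044}{15} \approx -2536.3$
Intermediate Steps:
$N{\left(s \right)} = -15$
$h{\left(V,u \right)} = - \frac{15}{4}$ ($h{\left(V,u \right)} = \frac{1}{4} \left(-15\right) = - \frac{15}{4}$)
$\frac{9511}{h{\left(n{\left(-10,10 \right)},21 \right)}} = \frac{9511}{- \frac{15}{4}} = 9511 \left(- \frac{4}{15}\right) = - \frac{38044}{15}$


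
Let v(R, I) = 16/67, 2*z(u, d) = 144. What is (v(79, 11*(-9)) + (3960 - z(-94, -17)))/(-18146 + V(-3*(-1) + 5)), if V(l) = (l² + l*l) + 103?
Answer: -260512/1200305 ≈ -0.21704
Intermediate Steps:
z(u, d) = 72 (z(u, d) = (½)*144 = 72)
v(R, I) = 16/67 (v(R, I) = 16*(1/67) = 16/67)
V(l) = 103 + 2*l² (V(l) = (l² + l²) + 103 = 2*l² + 103 = 103 + 2*l²)
(v(79, 11*(-9)) + (3960 - z(-94, -17)))/(-18146 + V(-3*(-1) + 5)) = (16/67 + (3960 - 1*72))/(-18146 + (103 + 2*(-3*(-1) + 5)²)) = (16/67 + (3960 - 72))/(-18146 + (103 + 2*(3 + 5)²)) = (16/67 + 3888)/(-18146 + (103 + 2*8²)) = 260512/(67*(-18146 + (103 + 2*64))) = 260512/(67*(-18146 + (103 + 128))) = 260512/(67*(-18146 + 231)) = (260512/67)/(-17915) = (260512/67)*(-1/17915) = -260512/1200305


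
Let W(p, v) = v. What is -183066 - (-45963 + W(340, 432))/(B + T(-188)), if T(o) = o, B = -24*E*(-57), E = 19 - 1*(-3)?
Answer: -5475092397/29908 ≈ -1.8306e+5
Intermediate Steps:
E = 22 (E = 19 + 3 = 22)
B = 30096 (B = -24*22*(-57) = -528*(-57) = 30096)
-183066 - (-45963 + W(340, 432))/(B + T(-188)) = -183066 - (-45963 + 432)/(30096 - 188) = -183066 - (-45531)/29908 = -183066 - 1*(-45531/29908) = -183066 + 45531/29908 = -5475092397/29908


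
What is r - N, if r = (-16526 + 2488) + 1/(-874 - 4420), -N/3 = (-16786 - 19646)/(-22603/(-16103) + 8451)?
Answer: -316392427098255/22517541952 ≈ -14051.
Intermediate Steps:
N = 109999593/8506816 (N = -3*(-16786 - 19646)/(-22603/(-16103) + 8451) = -(-109296)/(-22603*(-1/16103) + 8451) = -(-109296)/(22603/16103 + 8451) = -(-109296)/136109056/16103 = -(-109296)*16103/136109056 = -3*(-36666531/8506816) = 109999593/8506816 ≈ 12.931)
r = -74317173/5294 (r = -14038 + 1/(-5294) = -14038 - 1/5294 = -74317173/5294 ≈ -14038.)
r - N = -74317173/5294 - 1*109999593/8506816 = -74317173/5294 - 109999593/8506816 = -316392427098255/22517541952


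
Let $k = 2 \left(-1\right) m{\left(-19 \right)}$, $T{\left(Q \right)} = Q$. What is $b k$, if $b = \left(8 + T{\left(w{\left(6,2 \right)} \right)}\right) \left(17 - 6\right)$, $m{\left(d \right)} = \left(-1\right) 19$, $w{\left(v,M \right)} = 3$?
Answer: $4598$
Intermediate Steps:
$m{\left(d \right)} = -19$
$b = 121$ ($b = \left(8 + 3\right) \left(17 - 6\right) = 11 \cdot 11 = 121$)
$k = 38$ ($k = 2 \left(-1\right) \left(-19\right) = \left(-2\right) \left(-19\right) = 38$)
$b k = 121 \cdot 38 = 4598$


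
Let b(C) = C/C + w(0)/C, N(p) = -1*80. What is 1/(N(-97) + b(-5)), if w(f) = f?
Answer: -1/79 ≈ -0.012658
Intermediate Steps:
N(p) = -80
b(C) = 1 (b(C) = C/C + 0/C = 1 + 0 = 1)
1/(N(-97) + b(-5)) = 1/(-80 + 1) = 1/(-79) = -1/79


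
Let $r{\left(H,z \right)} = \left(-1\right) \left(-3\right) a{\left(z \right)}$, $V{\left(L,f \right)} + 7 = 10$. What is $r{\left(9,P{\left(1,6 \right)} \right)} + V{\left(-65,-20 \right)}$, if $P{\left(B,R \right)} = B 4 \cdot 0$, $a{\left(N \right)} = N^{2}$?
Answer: $3$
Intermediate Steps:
$P{\left(B,R \right)} = 0$ ($P{\left(B,R \right)} = 4 B 0 = 0$)
$V{\left(L,f \right)} = 3$ ($V{\left(L,f \right)} = -7 + 10 = 3$)
$r{\left(H,z \right)} = 3 z^{2}$ ($r{\left(H,z \right)} = \left(-1\right) \left(-3\right) z^{2} = 3 z^{2}$)
$r{\left(9,P{\left(1,6 \right)} \right)} + V{\left(-65,-20 \right)} = 3 \cdot 0^{2} + 3 = 3 \cdot 0 + 3 = 0 + 3 = 3$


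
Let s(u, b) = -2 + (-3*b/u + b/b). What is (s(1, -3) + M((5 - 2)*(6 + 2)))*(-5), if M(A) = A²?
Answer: -2920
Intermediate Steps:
s(u, b) = -1 - 3*b/u (s(u, b) = -2 + (-3*b/u + 1) = -2 + (1 - 3*b/u) = -1 - 3*b/u)
(s(1, -3) + M((5 - 2)*(6 + 2)))*(-5) = ((-1*1 - 3*(-3))/1 + ((5 - 2)*(6 + 2))²)*(-5) = (1*(-1 + 9) + (3*8)²)*(-5) = (1*8 + 24²)*(-5) = (8 + 576)*(-5) = 584*(-5) = -2920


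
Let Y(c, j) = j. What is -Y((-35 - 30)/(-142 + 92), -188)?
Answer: 188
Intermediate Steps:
-Y((-35 - 30)/(-142 + 92), -188) = -1*(-188) = 188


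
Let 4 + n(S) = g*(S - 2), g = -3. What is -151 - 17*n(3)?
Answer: -32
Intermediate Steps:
n(S) = 2 - 3*S (n(S) = -4 - 3*(S - 2) = -4 - 3*(-2 + S) = -4 + (6 - 3*S) = 2 - 3*S)
-151 - 17*n(3) = -151 - 17*(2 - 3*3) = -151 - 17*(2 - 9) = -151 - 17*(-7) = -151 + 119 = -32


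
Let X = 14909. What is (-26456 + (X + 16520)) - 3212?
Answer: 1761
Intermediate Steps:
(-26456 + (X + 16520)) - 3212 = (-26456 + (14909 + 16520)) - 3212 = (-26456 + 31429) - 3212 = 4973 - 3212 = 1761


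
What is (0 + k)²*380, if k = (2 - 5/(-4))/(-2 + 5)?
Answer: 16055/36 ≈ 445.97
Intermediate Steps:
k = 13/12 (k = (2 - 5*(-¼))/3 = (2 + 5/4)*(⅓) = (13/4)*(⅓) = 13/12 ≈ 1.0833)
(0 + k)²*380 = (0 + 13/12)²*380 = (13/12)²*380 = (169/144)*380 = 16055/36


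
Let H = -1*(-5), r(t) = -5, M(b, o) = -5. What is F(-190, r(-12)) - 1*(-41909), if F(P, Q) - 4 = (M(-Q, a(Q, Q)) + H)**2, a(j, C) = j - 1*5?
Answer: 41913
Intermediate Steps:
a(j, C) = -5 + j (a(j, C) = j - 5 = -5 + j)
H = 5
F(P, Q) = 4 (F(P, Q) = 4 + (-5 + 5)**2 = 4 + 0**2 = 4 + 0 = 4)
F(-190, r(-12)) - 1*(-41909) = 4 - 1*(-41909) = 4 + 41909 = 41913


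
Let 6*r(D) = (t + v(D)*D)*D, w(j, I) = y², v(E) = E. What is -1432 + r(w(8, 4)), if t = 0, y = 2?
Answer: -4264/3 ≈ -1421.3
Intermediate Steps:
w(j, I) = 4 (w(j, I) = 2² = 4)
r(D) = D³/6 (r(D) = ((0 + D*D)*D)/6 = ((0 + D²)*D)/6 = (D²*D)/6 = D³/6)
-1432 + r(w(8, 4)) = -1432 + (⅙)*4³ = -1432 + (⅙)*64 = -1432 + 32/3 = -4264/3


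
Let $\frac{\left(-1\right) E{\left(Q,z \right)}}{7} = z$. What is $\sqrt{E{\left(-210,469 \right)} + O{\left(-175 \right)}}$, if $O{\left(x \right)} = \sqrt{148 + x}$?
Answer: $\sqrt{-3283 + 3 i \sqrt{3}} \approx 0.0453 + 57.297 i$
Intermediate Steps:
$E{\left(Q,z \right)} = - 7 z$
$\sqrt{E{\left(-210,469 \right)} + O{\left(-175 \right)}} = \sqrt{\left(-7\right) 469 + \sqrt{148 - 175}} = \sqrt{-3283 + \sqrt{-27}} = \sqrt{-3283 + 3 i \sqrt{3}}$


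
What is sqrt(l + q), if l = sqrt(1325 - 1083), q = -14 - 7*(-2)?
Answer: 2**(1/4)*sqrt(11) ≈ 3.9442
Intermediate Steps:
q = 0 (q = -14 + 14 = 0)
l = 11*sqrt(2) (l = sqrt(242) = 11*sqrt(2) ≈ 15.556)
sqrt(l + q) = sqrt(11*sqrt(2) + 0) = sqrt(11*sqrt(2)) = 2**(1/4)*sqrt(11)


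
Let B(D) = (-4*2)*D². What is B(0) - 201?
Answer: -201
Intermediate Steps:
B(D) = -8*D²
B(0) - 201 = -8*0² - 201 = -8*0 - 201 = 0 - 201 = -201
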